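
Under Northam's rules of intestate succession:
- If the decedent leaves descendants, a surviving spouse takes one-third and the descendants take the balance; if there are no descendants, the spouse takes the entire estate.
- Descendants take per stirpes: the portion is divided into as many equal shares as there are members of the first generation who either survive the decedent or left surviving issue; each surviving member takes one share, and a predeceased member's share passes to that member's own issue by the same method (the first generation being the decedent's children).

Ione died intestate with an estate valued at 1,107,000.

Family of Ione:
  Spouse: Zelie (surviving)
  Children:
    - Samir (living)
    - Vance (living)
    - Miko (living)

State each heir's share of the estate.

Zelie takes one-third of 1,107,000 = 369,000. The remaining 738,000 passes to the descendants.
The descendants' portion (738,000) is divided into 3 shares of 246,000: Samir, Vance, and Miko each take 246,000.

Zelie: 369,000; Samir: 246,000; Vance: 246,000; Miko: 246,000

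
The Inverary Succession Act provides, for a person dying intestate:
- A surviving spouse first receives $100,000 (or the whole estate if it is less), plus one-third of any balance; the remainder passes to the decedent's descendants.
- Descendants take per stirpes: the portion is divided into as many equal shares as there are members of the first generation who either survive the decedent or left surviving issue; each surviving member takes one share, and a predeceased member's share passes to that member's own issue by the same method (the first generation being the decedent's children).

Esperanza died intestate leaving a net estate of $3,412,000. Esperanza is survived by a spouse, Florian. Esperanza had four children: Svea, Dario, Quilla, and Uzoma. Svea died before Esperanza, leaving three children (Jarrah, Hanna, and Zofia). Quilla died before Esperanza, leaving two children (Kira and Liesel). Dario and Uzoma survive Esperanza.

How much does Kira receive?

Florian first takes $100,000, leaving a balance of $3,312,000. Florian then takes one-third of the balance ($1,104,000), for a total of $1,204,000. The remaining $2,208,000 passes to the descendants.
The descendants' portion ($2,208,000) is divided into 4 shares of $552,000: Dario and Uzoma each take $552,000; Svea's $552,000 share passes to Svea's issue; Quilla's $552,000 share passes to Quilla's issue.
Svea's share ($552,000) is divided into 3 shares of $184,000: Jarrah, Hanna, and Zofia each take $184,000.
Quilla's share ($552,000) is divided into 2 shares of $276,000: Kira and Liesel each take $276,000.

Kira receives $276,000.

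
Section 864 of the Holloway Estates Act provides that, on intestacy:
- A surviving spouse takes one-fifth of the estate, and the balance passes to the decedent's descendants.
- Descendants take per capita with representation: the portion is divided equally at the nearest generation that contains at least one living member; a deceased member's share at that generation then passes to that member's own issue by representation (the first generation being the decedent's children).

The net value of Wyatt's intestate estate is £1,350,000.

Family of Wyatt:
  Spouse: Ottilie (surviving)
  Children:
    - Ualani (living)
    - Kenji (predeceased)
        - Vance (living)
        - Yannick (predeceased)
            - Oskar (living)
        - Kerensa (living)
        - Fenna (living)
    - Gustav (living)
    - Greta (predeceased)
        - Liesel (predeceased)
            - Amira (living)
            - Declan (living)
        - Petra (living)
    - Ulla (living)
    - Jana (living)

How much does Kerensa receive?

Ottilie takes one-fifth of £1,350,000 = £270,000. The remaining £1,080,000 passes to the descendants.
The descendants' portion (£1,080,000) is divided into 6 shares of £180,000: Ualani, Gustav, Ulla, and Jana each take £180,000; Kenji's £180,000 share passes to Kenji's issue; Greta's £180,000 share passes to Greta's issue.
Kenji's share (£180,000) is divided into 4 shares of £45,000: Vance, Kerensa, and Fenna each take £45,000; Yannick's £45,000 share passes to Yannick's issue.
Yannick's share (£45,000) passes entirely to Oskar.
Greta's share (£180,000) is divided into 2 shares of £90,000: Petra takes £90,000; Liesel's £90,000 share passes to Liesel's issue.
Liesel's share (£90,000) is divided into 2 shares of £45,000: Amira and Declan each take £45,000.

Kerensa receives £45,000.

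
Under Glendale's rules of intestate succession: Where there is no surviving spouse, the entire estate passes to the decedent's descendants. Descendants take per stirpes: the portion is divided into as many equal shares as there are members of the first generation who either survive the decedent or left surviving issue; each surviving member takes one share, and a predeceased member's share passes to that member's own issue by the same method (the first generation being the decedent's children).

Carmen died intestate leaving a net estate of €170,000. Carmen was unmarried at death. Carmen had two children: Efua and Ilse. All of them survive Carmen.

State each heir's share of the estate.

The entire €170,000 passes to the descendants.
That amount (€170,000) is divided into 2 shares of €85,000: Efua and Ilse each take €85,000.

Efua: €85,000; Ilse: €85,000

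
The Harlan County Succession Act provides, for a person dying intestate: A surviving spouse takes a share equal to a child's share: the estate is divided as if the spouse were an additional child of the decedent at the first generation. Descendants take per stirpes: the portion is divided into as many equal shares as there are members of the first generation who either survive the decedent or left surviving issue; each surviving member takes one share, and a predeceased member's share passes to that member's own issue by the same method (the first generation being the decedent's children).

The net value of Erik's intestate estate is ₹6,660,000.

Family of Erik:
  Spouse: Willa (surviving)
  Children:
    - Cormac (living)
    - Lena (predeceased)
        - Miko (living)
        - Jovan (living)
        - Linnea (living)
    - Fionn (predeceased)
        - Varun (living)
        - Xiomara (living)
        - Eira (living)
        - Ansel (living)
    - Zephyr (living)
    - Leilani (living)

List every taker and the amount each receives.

The spouse counts as an additional share at the children's level, so there are 6 primary shares of ₹1,110,000. Willa takes one such share (₹1,110,000).
The children's combined portion (₹5,550,000) is divided into 5 shares of ₹1,110,000: Cormac, Zephyr, and Leilani each take ₹1,110,000; Lena's ₹1,110,000 share passes to Lena's issue; Fionn's ₹1,110,000 share passes to Fionn's issue.
Lena's share (₹1,110,000) is divided into 3 shares of ₹370,000: Miko, Jovan, and Linnea each take ₹370,000.
Fionn's share (₹1,110,000) is divided into 4 shares of ₹277,500: Varun, Xiomara, Eira, and Ansel each take ₹277,500.

Willa: ₹1,110,000; Cormac: ₹1,110,000; Miko: ₹370,000; Jovan: ₹370,000; Linnea: ₹370,000; Varun: ₹277,500; Xiomara: ₹277,500; Eira: ₹277,500; Ansel: ₹277,500; Zephyr: ₹1,110,000; Leilani: ₹1,110,000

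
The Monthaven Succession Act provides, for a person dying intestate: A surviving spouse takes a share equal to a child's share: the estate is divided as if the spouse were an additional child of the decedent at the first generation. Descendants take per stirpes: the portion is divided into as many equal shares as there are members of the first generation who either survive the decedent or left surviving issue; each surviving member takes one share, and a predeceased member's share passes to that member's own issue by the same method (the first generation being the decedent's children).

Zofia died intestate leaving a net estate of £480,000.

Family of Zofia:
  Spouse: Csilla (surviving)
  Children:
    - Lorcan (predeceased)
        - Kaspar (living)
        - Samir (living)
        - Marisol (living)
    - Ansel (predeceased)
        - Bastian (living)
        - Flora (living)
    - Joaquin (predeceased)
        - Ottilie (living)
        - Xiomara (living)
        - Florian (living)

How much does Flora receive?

Flora receives £60,000.

The spouse counts as an additional share at the children's level, so there are 4 primary shares of £120,000. Csilla takes one such share (£120,000).
The children's combined portion (£360,000) is divided into 3 shares of £120,000: Lorcan's £120,000 share passes to Lorcan's issue; Ansel's £120,000 share passes to Ansel's issue; Joaquin's £120,000 share passes to Joaquin's issue.
Lorcan's share (£120,000) is divided into 3 shares of £40,000: Kaspar, Samir, and Marisol each take £40,000.
Ansel's share (£120,000) is divided into 2 shares of £60,000: Bastian and Flora each take £60,000.
Joaquin's share (£120,000) is divided into 3 shares of £40,000: Ottilie, Xiomara, and Florian each take £40,000.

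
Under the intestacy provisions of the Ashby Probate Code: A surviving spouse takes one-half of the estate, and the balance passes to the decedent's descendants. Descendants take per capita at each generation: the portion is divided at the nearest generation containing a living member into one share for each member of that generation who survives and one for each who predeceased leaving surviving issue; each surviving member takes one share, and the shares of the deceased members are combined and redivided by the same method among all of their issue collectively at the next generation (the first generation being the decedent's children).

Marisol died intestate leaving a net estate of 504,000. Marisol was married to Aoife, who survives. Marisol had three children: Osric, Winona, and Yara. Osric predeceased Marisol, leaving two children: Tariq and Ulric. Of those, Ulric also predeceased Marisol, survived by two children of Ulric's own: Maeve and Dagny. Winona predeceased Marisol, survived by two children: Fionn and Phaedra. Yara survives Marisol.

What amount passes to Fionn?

Fionn receives 42,000.

Aoife takes one-half of 504,000 = 252,000. The remaining 252,000 passes to the descendants.
The descendants' portion (252,000) is divided at the children's generation into 3 shares of 84,000. Yara takes 84,000. The 2 shares of the deceased (Osric and Winona) are combined into a pool of 168,000.
That pool (168,000) is divided at the grandchildren's generation into 4 shares of 42,000. Tariq, Fionn, and Phaedra each take 42,000. The remaining share for the deceased Ulric (42,000) is carried to the next generation.
That pool (42,000) is divided at the great-grandchildren's generation equally among Maeve and Dagny: 21,000 each.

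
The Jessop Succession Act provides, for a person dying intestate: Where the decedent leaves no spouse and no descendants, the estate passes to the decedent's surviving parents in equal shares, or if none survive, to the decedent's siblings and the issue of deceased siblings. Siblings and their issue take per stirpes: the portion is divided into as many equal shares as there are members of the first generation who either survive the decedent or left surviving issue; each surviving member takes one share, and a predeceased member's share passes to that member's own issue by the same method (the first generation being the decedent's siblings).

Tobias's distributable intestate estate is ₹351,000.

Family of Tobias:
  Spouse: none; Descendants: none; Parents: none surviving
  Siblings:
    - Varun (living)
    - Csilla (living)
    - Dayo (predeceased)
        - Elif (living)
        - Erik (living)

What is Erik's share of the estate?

Erik receives ₹58,500.

The entire ₹351,000 passes to the siblings and their issue.
That amount (₹351,000) is divided into 3 shares of ₹117,000: Varun and Csilla each take ₹117,000; Dayo's ₹117,000 share passes to Dayo's issue.
Dayo's share (₹117,000) is divided into 2 shares of ₹58,500: Elif and Erik each take ₹58,500.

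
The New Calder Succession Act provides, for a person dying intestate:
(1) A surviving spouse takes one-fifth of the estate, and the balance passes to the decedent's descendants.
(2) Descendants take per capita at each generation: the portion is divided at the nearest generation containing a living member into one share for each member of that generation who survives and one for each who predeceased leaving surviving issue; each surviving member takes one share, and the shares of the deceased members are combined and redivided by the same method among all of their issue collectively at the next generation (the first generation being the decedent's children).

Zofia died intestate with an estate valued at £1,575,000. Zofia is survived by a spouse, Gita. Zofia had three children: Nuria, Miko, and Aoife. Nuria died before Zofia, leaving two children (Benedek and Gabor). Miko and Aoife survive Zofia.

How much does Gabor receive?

Gita takes one-fifth of £1,575,000 = £315,000. The remaining £1,260,000 passes to the descendants.
The descendants' portion (£1,260,000) is divided at the children's generation into 3 shares of £420,000. Miko and Aoife each take £420,000. The remaining share for the deceased Nuria (£420,000) is carried to the next generation.
That pool (£420,000) is divided at the grandchildren's generation equally among Benedek and Gabor: £210,000 each.

Gabor receives £210,000.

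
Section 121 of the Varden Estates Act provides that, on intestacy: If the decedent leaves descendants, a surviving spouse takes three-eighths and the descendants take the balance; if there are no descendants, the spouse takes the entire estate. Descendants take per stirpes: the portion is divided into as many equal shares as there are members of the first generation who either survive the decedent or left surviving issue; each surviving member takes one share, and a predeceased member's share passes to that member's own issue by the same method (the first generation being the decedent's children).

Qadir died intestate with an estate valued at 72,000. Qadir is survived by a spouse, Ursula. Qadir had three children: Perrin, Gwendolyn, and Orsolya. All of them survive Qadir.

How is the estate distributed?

Ursula: 27,000; Perrin: 15,000; Gwendolyn: 15,000; Orsolya: 15,000

Ursula takes three-eighths of 72,000 = 27,000. The remaining 45,000 passes to the descendants.
The descendants' portion (45,000) is divided into 3 shares of 15,000: Perrin, Gwendolyn, and Orsolya each take 15,000.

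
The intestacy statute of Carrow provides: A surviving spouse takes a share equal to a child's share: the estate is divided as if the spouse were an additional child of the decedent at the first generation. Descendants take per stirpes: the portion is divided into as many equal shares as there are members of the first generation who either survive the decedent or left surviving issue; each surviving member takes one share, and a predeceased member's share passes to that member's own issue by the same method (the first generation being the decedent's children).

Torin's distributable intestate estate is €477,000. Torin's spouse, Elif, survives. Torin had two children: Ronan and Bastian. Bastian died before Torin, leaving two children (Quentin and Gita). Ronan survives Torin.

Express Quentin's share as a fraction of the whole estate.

Quentin receives 1/6 of the estate.

The spouse counts as an additional share at the children's level, so there are 3 primary shares of €159,000. Elif takes one such share (€159,000).
The children's combined portion (€318,000) is divided into 2 shares of €159,000: Ronan takes €159,000; Bastian's €159,000 share passes to Bastian's issue.
Bastian's share (€159,000) is divided into 2 shares of €79,500: Quentin and Gita each take €79,500.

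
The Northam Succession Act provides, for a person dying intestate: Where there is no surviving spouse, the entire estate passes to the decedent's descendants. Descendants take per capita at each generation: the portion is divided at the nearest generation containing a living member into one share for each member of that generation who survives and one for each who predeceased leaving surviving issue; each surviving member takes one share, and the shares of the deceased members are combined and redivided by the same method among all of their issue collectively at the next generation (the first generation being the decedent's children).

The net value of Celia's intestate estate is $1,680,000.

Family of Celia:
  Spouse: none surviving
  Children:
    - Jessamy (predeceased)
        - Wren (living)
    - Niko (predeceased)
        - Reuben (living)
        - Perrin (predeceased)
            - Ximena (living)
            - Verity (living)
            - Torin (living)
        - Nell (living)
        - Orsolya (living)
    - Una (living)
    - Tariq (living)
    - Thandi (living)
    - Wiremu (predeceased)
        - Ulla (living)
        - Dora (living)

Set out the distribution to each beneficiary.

The entire $1,680,000 passes to the descendants.
That amount ($1,680,000) is divided at the children's generation into 6 shares of $280,000. Una, Tariq, and Thandi each take $280,000. The 3 shares of the deceased (Jessamy, Niko, and Wiremu) are combined into a pool of $840,000.
That pool ($840,000) is divided at the grandchildren's generation into 7 shares of $120,000. Wren, Reuben, Nell, Orsolya, Ulla, and Dora each take $120,000. The remaining share for the deceased Perrin ($120,000) is carried to the next generation.
That pool ($120,000) is divided at the great-grandchildren's generation equally among Ximena, Verity, and Torin: $40,000 each.

Wren: $120,000; Reuben: $120,000; Ximena: $40,000; Verity: $40,000; Torin: $40,000; Nell: $120,000; Orsolya: $120,000; Una: $280,000; Tariq: $280,000; Thandi: $280,000; Ulla: $120,000; Dora: $120,000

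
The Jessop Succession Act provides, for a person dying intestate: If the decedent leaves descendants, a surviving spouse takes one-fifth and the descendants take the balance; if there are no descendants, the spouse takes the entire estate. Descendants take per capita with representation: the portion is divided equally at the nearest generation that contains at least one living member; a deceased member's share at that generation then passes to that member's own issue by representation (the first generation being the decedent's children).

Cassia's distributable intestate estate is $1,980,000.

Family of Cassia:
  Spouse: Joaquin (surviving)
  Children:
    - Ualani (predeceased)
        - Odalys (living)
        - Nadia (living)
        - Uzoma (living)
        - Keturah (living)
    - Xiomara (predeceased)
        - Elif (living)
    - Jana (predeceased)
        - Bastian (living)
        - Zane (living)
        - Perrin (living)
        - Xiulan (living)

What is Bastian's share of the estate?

Joaquin takes one-fifth of $1,980,000 = $396,000. The remaining $1,584,000 passes to the descendants.
No child survives, so the initial division is made at the grandchildren's generation.
The descendants' portion ($1,584,000) is divided into 9 shares of $176,000: Odalys, Nadia, Uzoma, Keturah, Elif, Bastian, Zane, Perrin, and Xiulan each take $176,000.

Bastian receives $176,000.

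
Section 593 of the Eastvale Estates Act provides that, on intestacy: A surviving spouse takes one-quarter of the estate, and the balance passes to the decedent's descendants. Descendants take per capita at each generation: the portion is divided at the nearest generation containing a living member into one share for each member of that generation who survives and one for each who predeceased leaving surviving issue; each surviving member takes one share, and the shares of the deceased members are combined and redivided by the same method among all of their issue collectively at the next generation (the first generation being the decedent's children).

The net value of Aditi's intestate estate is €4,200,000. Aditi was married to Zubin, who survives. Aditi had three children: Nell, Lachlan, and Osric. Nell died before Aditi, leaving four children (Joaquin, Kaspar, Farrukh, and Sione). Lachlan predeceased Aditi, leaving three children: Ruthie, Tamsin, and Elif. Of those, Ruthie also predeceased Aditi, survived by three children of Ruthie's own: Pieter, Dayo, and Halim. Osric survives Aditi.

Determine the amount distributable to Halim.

Halim receives €100,000.

Zubin takes one-quarter of €4,200,000 = €1,050,000. The remaining €3,150,000 passes to the descendants.
The descendants' portion (€3,150,000) is divided at the children's generation into 3 shares of €1,050,000. Osric takes €1,050,000. The 2 shares of the deceased (Nell and Lachlan) are combined into a pool of €2,100,000.
That pool (€2,100,000) is divided at the grandchildren's generation into 7 shares of €300,000. Joaquin, Kaspar, Farrukh, Sione, Tamsin, and Elif each take €300,000. The remaining share for the deceased Ruthie (€300,000) is carried to the next generation.
That pool (€300,000) is divided at the great-grandchildren's generation equally among Pieter, Dayo, and Halim: €100,000 each.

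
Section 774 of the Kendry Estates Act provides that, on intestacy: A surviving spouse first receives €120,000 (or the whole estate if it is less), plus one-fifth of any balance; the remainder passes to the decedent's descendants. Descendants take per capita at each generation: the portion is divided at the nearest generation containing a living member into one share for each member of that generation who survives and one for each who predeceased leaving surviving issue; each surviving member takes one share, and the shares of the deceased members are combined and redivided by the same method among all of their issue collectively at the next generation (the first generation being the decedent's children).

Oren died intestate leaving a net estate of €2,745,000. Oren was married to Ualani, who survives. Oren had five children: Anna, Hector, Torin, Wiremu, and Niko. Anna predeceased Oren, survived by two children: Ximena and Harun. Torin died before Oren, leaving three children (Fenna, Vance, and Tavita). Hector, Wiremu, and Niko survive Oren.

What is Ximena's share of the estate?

Ualani first takes €120,000, leaving a balance of €2,625,000. Ualani then takes one-fifth of the balance (€525,000), for a total of €645,000. The remaining €2,100,000 passes to the descendants.
The descendants' portion (€2,100,000) is divided at the children's generation into 5 shares of €420,000. Hector, Wiremu, and Niko each take €420,000. The 2 shares of the deceased (Anna and Torin) are combined into a pool of €840,000.
That pool (€840,000) is divided at the grandchildren's generation equally among Ximena, Harun, Fenna, Vance, and Tavita: €168,000 each.

Ximena receives €168,000.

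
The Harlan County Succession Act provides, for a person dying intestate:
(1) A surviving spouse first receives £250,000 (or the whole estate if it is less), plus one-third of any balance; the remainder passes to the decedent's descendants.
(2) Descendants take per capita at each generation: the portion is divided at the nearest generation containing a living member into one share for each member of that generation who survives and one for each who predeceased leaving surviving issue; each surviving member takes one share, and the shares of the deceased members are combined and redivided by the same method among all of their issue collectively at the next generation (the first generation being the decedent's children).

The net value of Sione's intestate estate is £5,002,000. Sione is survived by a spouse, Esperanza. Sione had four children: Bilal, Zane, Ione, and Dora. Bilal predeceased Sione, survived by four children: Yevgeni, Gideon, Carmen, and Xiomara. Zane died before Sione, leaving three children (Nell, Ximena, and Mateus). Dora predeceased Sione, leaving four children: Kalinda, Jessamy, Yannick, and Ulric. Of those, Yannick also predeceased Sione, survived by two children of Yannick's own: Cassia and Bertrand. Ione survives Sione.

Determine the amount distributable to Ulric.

Ulric receives £216,000.

Esperanza first takes £250,000, leaving a balance of £4,752,000. Esperanza then takes one-third of the balance (£1,584,000), for a total of £1,834,000. The remaining £3,168,000 passes to the descendants.
The descendants' portion (£3,168,000) is divided at the children's generation into 4 shares of £792,000. Ione takes £792,000. The 3 shares of the deceased (Bilal, Zane, and Dora) are combined into a pool of £2,376,000.
That pool (£2,376,000) is divided at the grandchildren's generation into 11 shares of £216,000. Yevgeni, Gideon, Carmen, Xiomara, Nell, Ximena, Mateus, Kalinda, Jessamy, and Ulric each take £216,000. The remaining share for the deceased Yannick (£216,000) is carried to the next generation.
That pool (£216,000) is divided at the great-grandchildren's generation equally among Cassia and Bertrand: £108,000 each.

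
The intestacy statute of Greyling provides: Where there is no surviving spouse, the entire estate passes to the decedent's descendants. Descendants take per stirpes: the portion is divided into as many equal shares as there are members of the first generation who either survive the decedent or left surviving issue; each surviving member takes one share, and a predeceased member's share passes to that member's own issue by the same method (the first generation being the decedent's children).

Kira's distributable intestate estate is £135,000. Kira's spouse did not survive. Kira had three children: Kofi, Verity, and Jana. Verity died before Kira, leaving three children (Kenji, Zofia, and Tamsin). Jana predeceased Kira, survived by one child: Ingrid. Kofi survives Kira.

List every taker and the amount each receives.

The entire £135,000 passes to the descendants.
That amount (£135,000) is divided into 3 shares of £45,000: Kofi takes £45,000; Verity's £45,000 share passes to Verity's issue; Jana's £45,000 share passes to Jana's issue.
Verity's share (£45,000) is divided into 3 shares of £15,000: Kenji, Zofia, and Tamsin each take £15,000.
Jana's share (£45,000) passes entirely to Ingrid.

Kofi: £45,000; Kenji: £15,000; Zofia: £15,000; Tamsin: £15,000; Ingrid: £45,000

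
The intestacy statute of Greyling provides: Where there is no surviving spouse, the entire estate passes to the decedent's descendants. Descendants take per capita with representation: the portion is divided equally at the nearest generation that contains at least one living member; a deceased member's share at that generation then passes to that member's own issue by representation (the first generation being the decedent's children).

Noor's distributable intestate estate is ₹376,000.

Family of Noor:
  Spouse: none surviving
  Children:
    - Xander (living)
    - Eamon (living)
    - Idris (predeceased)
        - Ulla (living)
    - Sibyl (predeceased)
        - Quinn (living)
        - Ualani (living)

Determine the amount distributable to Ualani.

The entire ₹376,000 passes to the descendants.
That amount (₹376,000) is divided into 4 shares of ₹94,000: Xander and Eamon each take ₹94,000; Idris's ₹94,000 share passes to Idris's issue; Sibyl's ₹94,000 share passes to Sibyl's issue.
Idris's share (₹94,000) passes entirely to Ulla.
Sibyl's share (₹94,000) is divided into 2 shares of ₹47,000: Quinn and Ualani each take ₹47,000.

Ualani receives ₹47,000.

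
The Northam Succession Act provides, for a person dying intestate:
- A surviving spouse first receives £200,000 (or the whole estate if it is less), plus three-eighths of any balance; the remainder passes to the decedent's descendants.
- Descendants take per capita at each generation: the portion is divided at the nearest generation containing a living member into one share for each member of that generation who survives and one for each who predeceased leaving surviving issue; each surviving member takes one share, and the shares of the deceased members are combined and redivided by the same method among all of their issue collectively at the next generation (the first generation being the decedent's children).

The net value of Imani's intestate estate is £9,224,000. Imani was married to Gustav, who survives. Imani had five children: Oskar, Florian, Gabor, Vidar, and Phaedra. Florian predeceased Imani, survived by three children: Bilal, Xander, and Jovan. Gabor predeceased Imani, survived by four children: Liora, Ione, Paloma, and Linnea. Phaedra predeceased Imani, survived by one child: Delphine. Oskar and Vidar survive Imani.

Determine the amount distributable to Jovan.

Jovan receives £423,000.

Gustav first takes £200,000, leaving a balance of £9,024,000. Gustav then takes three-eighths of the balance (£3,384,000), for a total of £3,584,000. The remaining £5,640,000 passes to the descendants.
The descendants' portion (£5,640,000) is divided at the children's generation into 5 shares of £1,128,000. Oskar and Vidar each take £1,128,000. The 3 shares of the deceased (Florian, Gabor, and Phaedra) are combined into a pool of £3,384,000.
That pool (£3,384,000) is divided at the grandchildren's generation equally among Bilal, Xander, Jovan, Liora, Ione, Paloma, Linnea, and Delphine: £423,000 each.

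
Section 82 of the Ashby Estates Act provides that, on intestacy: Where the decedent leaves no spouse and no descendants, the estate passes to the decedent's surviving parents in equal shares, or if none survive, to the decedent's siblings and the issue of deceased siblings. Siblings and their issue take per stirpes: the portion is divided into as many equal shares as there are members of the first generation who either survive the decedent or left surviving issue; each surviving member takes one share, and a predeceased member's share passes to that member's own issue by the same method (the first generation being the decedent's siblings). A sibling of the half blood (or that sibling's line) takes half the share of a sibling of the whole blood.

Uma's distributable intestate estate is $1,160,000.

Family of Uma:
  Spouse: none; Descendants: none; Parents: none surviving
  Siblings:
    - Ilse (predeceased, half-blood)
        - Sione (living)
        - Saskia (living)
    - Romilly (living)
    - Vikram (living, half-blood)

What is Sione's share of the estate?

Sione receives $145,000.

The entire $1,160,000 passes to the siblings and their issue.
Counting each half-blood sibling's line as half a unit, there are 2 units in $1,160,000, so one unit is $580,000. Whole-blood lines (Romilly) take $580,000 each; half-blood lines (Ilse and Vikram) take $290,000 each.
Ilse's share ($290,000) is divided into 2 shares of $145,000: Sione and Saskia each take $145,000.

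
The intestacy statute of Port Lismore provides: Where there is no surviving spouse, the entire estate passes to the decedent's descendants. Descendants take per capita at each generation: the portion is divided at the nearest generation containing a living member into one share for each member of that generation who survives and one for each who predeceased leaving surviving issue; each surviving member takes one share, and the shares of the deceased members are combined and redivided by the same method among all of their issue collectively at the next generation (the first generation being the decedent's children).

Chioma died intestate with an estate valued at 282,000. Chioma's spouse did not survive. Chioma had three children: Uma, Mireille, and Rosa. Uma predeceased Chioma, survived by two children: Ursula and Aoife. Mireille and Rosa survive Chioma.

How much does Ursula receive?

Ursula receives 47,000.

The entire 282,000 passes to the descendants.
That amount (282,000) is divided at the children's generation into 3 shares of 94,000. Mireille and Rosa each take 94,000. The remaining share for the deceased Uma (94,000) is carried to the next generation.
That pool (94,000) is divided at the grandchildren's generation equally among Ursula and Aoife: 47,000 each.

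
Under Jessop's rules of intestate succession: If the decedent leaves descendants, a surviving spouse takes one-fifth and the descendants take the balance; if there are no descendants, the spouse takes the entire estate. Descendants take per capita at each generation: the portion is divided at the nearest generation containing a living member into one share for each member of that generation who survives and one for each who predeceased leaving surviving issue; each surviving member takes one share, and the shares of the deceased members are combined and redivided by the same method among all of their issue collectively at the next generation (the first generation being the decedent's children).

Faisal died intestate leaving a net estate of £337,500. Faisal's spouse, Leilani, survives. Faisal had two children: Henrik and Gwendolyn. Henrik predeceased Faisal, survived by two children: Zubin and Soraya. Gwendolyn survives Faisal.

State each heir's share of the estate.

Leilani: £67,500; Zubin: £67,500; Soraya: £67,500; Gwendolyn: £135,000

Leilani takes one-fifth of £337,500 = £67,500. The remaining £270,000 passes to the descendants.
The descendants' portion (£270,000) is divided at the children's generation into 2 shares of £135,000. Gwendolyn takes £135,000. The remaining share for the deceased Henrik (£135,000) is carried to the next generation.
That pool (£135,000) is divided at the grandchildren's generation equally among Zubin and Soraya: £67,500 each.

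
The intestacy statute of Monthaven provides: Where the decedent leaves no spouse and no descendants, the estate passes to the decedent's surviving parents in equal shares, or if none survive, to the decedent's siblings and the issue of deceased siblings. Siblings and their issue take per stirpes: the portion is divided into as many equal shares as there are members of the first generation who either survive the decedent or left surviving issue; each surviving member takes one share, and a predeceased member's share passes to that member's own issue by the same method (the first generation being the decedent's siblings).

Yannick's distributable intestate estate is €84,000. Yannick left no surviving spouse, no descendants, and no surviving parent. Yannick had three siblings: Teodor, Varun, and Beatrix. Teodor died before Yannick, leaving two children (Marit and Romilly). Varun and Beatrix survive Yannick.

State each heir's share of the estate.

Marit: €14,000; Romilly: €14,000; Varun: €28,000; Beatrix: €28,000

The entire €84,000 passes to the siblings and their issue.
That amount (€84,000) is divided into 3 shares of €28,000: Varun and Beatrix each take €28,000; Teodor's €28,000 share passes to Teodor's issue.
Teodor's share (€28,000) is divided into 2 shares of €14,000: Marit and Romilly each take €14,000.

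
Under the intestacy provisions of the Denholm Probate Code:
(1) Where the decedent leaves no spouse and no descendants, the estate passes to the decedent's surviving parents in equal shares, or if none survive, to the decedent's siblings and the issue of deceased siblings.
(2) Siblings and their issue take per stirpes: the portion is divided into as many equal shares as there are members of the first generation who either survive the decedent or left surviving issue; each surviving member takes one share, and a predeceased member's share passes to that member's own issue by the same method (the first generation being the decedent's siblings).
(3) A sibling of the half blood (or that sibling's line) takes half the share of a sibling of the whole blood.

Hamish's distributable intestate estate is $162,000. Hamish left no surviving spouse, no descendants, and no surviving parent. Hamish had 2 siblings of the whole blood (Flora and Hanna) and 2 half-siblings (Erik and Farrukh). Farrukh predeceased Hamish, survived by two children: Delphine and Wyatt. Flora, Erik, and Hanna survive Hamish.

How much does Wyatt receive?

The entire $162,000 passes to the siblings and their issue.
Counting each half-blood sibling's line as half a unit, there are 3 units in $162,000, so one unit is $54,000. Whole-blood lines (Flora and Hanna) take $54,000 each; half-blood lines (Erik and Farrukh) take $27,000 each.
Farrukh's share ($27,000) is divided into 2 shares of $13,500: Delphine and Wyatt each take $13,500.

Wyatt receives $13,500.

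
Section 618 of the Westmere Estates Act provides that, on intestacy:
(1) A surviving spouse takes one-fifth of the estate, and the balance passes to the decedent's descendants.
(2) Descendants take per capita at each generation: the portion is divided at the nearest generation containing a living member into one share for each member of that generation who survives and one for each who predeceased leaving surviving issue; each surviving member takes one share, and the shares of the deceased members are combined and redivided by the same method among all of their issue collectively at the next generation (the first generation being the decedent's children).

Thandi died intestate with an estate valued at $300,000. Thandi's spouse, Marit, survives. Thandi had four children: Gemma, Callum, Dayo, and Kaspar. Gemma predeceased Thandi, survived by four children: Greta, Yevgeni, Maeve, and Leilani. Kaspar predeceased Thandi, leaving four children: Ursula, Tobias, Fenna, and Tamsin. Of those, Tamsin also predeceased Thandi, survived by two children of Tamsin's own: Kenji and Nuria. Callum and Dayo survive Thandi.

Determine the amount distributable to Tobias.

Tobias receives $15,000.

Marit takes one-fifth of $300,000 = $60,000. The remaining $240,000 passes to the descendants.
The descendants' portion ($240,000) is divided at the children's generation into 4 shares of $60,000. Callum and Dayo each take $60,000. The 2 shares of the deceased (Gemma and Kaspar) are combined into a pool of $120,000.
That pool ($120,000) is divided at the grandchildren's generation into 8 shares of $15,000. Greta, Yevgeni, Maeve, Leilani, Ursula, Tobias, and Fenna each take $15,000. The remaining share for the deceased Tamsin ($15,000) is carried to the next generation.
That pool ($15,000) is divided at the great-grandchildren's generation equally among Kenji and Nuria: $7,500 each.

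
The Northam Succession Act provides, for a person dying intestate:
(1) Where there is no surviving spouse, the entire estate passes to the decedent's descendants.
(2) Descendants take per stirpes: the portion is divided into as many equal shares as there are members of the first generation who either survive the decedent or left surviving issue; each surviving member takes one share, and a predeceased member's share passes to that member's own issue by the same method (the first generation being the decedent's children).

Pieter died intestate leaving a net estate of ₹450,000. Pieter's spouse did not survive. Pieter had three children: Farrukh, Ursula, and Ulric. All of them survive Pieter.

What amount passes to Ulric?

The entire ₹450,000 passes to the descendants.
That amount (₹450,000) is divided into 3 shares of ₹150,000: Farrukh, Ursula, and Ulric each take ₹150,000.

Ulric receives ₹150,000.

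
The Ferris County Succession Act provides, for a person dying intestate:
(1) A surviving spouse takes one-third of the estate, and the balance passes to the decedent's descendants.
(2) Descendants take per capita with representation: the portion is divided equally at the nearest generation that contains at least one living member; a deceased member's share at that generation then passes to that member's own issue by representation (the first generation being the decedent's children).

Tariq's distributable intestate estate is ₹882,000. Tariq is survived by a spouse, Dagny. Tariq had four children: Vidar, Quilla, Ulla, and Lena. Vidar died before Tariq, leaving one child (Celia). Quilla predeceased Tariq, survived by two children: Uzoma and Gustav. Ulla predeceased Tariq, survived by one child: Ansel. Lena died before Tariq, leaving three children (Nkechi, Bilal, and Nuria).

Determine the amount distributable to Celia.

Celia receives ₹84,000.

Dagny takes one-third of ₹882,000 = ₹294,000. The remaining ₹588,000 passes to the descendants.
No child survives, so the initial division is made at the grandchildren's generation.
The descendants' portion (₹588,000) is divided into 7 shares of ₹84,000: Celia, Uzoma, Gustav, Ansel, Nkechi, Bilal, and Nuria each take ₹84,000.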